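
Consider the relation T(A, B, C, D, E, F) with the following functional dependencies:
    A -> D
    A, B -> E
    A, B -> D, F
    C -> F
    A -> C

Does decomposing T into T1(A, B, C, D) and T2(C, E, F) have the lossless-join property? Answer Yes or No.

No

The shared attributes are {C} and {C}⁺ = {C, F}.
The closure covers neither T1 nor T2 entirely; the join is not lossless.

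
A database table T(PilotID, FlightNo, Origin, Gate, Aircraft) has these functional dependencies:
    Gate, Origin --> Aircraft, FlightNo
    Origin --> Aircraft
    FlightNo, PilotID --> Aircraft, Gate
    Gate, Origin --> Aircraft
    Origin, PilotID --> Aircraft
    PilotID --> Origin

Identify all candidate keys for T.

{FlightNo, PilotID}, {Gate, PilotID}

Attributes never on any right-hand side: {PilotID} — every candidate key must contain it.
{FlightNo, PilotID}⁺ = {Aircraft, FlightNo, Gate, Origin, PilotID} — all of the relation — so {FlightNo, PilotID} is a candidate key.
{Gate, PilotID}⁺ = {Aircraft, FlightNo, Gate, Origin, PilotID} — all of the relation — so {Gate, PilotID} is a candidate key.
No proper subset of any of these is a key, and no other minimal superkey exists.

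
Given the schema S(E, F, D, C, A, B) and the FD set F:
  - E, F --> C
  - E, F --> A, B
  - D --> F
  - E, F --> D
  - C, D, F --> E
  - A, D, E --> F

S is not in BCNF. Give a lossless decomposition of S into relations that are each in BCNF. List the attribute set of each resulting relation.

{A, B, C, D, E}; {D, F}

Candidate keys of the original relation: {C, D}, {D, E}, {E, F}.
{A, B, C, D, E, F}: {D} determines {D, F} here but is not a superkey — split on D --> F, giving {D, F} and {A, B, C, D, E}.
{D, F} is in BCNF.
{A, B, C, D, E} is in BCNF.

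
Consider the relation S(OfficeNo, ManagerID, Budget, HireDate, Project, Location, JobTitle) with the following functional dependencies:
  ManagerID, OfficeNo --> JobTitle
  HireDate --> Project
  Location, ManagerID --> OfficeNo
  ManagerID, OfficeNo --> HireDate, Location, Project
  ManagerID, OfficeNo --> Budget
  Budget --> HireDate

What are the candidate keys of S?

{Location, ManagerID}, {ManagerID, OfficeNo}

Attributes never on any right-hand side: {ManagerID} — every candidate key must contain it.
{Location, ManagerID} is a candidate key since {Location, ManagerID}⁺ = {Budget, HireDate, JobTitle, Location, ManagerID, OfficeNo, Project} covers every attribute.
{ManagerID, OfficeNo} is a candidate key since {ManagerID, OfficeNo}⁺ = {Budget, HireDate, JobTitle, Location, ManagerID, OfficeNo, Project} covers every attribute.
Any other superkey properly contains one of these, so there are no further candidate keys.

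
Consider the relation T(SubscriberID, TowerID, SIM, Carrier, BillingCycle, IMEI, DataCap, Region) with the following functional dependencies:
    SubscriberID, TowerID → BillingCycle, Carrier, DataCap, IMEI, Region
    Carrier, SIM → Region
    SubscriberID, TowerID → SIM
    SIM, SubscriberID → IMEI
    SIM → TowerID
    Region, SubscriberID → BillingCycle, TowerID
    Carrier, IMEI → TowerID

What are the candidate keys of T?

No FD produces {SubscriberID}, so it must be in every candidate key.
{Region, SubscriberID}⁺ = {BillingCycle, Carrier, DataCap, IMEI, Region, SIM, SubscriberID, TowerID} — all of the relation — so {Region, SubscriberID} is a candidate key.
{SIM, SubscriberID}⁺ = {BillingCycle, Carrier, DataCap, IMEI, Region, SIM, SubscriberID, TowerID} — all of the relation — so {SIM, SubscriberID} is a candidate key.
{SubscriberID, TowerID}⁺ = {BillingCycle, Carrier, DataCap, IMEI, Region, SIM, SubscriberID, TowerID} — all of the relation — so {SubscriberID, TowerID} is a candidate key.
{Carrier, IMEI, SubscriberID}⁺ = {BillingCycle, Carrier, DataCap, IMEI, Region, SIM, SubscriberID, TowerID} — all of the relation — so {Carrier, IMEI, SubscriberID} is a candidate key.
No proper subset of any of these is a key, and no other minimal superkey exists.

{Carrier, IMEI, SubscriberID}, {Region, SubscriberID}, {SIM, SubscriberID}, {SubscriberID, TowerID}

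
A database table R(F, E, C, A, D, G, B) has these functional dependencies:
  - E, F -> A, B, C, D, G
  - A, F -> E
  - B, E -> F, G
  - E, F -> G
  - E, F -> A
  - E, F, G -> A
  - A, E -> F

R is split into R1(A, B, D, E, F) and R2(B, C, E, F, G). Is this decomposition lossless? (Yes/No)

Yes

R1 ∩ R2 = {B, E, F}; its closure under F is {A, B, C, D, E, F, G}.
R1 is contained in that closure, so R1 ∩ R2 -> R1 holds and the join is lossless.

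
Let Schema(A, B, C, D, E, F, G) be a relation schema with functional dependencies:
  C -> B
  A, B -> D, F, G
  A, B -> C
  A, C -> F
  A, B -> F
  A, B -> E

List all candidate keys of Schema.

Attributes never on any right-hand side: {A} — every candidate key must contain it.
{A, B}⁺ = {A, B, C, D, E, F, G}, which is every attribute, so {A, B} is a candidate key.
{A, C}⁺ = {A, B, C, D, E, F, G}, which is every attribute, so {A, C} is a candidate key.
No proper subset of any of these is a key, and no other minimal superkey exists.

{A, B}, {A, C}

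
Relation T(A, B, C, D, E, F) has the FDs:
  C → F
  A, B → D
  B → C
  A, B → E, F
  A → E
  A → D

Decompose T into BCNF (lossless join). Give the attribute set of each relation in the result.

{A, B}; {A, D, E}; {B, C}; {C, F}

Candidate key of the original relation: {A, B}.
In {A, B, C, D, E, F}, {C} is not a superkey ({C}⁺ restricted to this set is {C, F}), so split on C → F into {C, F} and {A, B, C, D, E}.
{C, F}: every determinant is a superkey — BCNF.
In {A, B, C, D, E}, {B} is not a superkey ({B}⁺ restricted to this set is {B, C}), so split on B → C into {B, C} and {A, B, D, E}.
{B, C}: every determinant is a superkey — BCNF.
In {A, B, D, E}, {A} is not a superkey ({A}⁺ restricted to this set is {A, D, E}), so split on A → D, E into {A, D, E} and {A, B}.
{A, D, E}: every determinant is a superkey — BCNF.
{A, B}: every determinant is a superkey — BCNF.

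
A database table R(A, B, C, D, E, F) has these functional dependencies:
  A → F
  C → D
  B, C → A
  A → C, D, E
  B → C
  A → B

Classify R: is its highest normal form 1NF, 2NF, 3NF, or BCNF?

2NF

Candidate keys: {A}, {B}. Prime attributes: {A, B}.
For C → D we have {C}⁺ = {C, D}; {C} is not a superkey, so BCNF fails.
Because {D} is non-prime and the left side of C → D is not a superkey, the relation is not in 3NF.
All keys have size 1, which rules out partial dependencies — 2NF is satisfied.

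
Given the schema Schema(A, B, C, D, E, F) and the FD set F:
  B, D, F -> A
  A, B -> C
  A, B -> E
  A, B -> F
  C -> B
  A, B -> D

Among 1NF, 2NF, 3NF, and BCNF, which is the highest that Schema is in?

3NF

Candidate keys: {A, B}, {A, C}, {B, D, F}, {C, D, F}. Prime attributes: {A, B, C, D, F}.
C -> B: {C}⁺ = {B, C}, which is not all of the attributes, so the left side is not a superkey — BCNF is violated.
Its right-hand attributes {B} are all prime, as are those of every other non-superkey FD — the relation is in 3NF.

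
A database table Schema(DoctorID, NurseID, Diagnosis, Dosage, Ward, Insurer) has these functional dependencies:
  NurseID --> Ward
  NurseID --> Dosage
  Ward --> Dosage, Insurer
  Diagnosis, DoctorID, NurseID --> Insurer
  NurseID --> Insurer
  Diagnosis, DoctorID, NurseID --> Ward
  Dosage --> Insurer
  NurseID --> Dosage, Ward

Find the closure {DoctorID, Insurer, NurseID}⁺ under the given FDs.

Start with {DoctorID, Insurer, NurseID}.
NurseID --> Ward applies; add {Ward} → now {DoctorID, Insurer, NurseID, Ward}.
NurseID --> Dosage applies; add {Dosage} → now {DoctorID, Dosage, Insurer, NurseID, Ward}.
No further FD applies.

{DoctorID, Dosage, Insurer, NurseID, Ward}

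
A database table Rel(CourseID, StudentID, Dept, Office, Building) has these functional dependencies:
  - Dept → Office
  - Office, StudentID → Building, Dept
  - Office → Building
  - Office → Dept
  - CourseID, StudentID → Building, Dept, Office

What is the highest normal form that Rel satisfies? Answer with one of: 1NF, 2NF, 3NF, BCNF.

Candidate key: {CourseID, StudentID}. Prime attributes: {CourseID, StudentID}.
Dept → Office: {Dept}⁺ = {Building, Dept, Office}, which is not all of the attributes, so the left side is not a superkey — BCNF is violated.
Dept → Office determines the non-prime attribute {Office} from a non-superkey — 3NF is violated.
No non-prime attribute depends on a proper subset of any candidate key, so 2NF holds.

2NF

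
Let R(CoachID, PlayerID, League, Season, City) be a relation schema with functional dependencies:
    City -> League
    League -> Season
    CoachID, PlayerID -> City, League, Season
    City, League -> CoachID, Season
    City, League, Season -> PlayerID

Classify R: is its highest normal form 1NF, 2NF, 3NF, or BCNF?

2NF

Candidate keys: {City}, {CoachID, PlayerID}. Prime attributes: {City, CoachID, PlayerID}.
League -> Season: {League}⁺ = {League, Season}, which is not all of the attributes, so the left side is not a superkey — BCNF is violated.
Because {Season} is non-prime and the left side of League -> Season is not a superkey, the relation is not in 3NF.
No proper subset of a key has a non-prime attribute in its closure, so there is no partial dependency; 2NF holds.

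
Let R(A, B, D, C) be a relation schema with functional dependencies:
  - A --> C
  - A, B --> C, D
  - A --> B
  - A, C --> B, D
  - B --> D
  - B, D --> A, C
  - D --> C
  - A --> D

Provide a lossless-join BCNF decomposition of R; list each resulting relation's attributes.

Candidate keys of the original relation: {A}, {B}.
Within {A, B, C, D}: {D}⁺ ∩ {A, B, C, D} = {C, D}, not the whole set, so D --> C violates BCNF; decompose into {C, D} and {A, B, D}.
{C, D} is in BCNF.
{A, B, D} is in BCNF.

{A, B, D}; {C, D}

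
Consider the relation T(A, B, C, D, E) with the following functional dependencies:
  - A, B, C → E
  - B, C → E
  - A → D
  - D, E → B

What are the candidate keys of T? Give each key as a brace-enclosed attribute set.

{A, B, C}, {A, C, E}

Attributes never on any right-hand side: {A, C} — every candidate key must contain all of them.
{A, B, C}⁺ = {A, B, C, D, E} — all of the relation — so {A, B, C} is a candidate key.
{A, C, E}⁺ = {A, B, C, D, E} — all of the relation — so {A, C, E} is a candidate key.
No proper subset of any of these is a key, and no other minimal superkey exists.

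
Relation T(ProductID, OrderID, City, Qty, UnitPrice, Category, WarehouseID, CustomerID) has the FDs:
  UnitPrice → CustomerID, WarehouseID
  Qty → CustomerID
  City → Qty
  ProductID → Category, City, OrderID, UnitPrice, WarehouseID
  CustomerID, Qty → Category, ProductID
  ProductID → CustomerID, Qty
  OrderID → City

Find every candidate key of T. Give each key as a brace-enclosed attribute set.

Closure of {City} is {Category, City, CustomerID, OrderID, ProductID, Qty, UnitPrice, WarehouseID}, the whole schema; {City} is a candidate key.
Closure of {OrderID} is {Category, City, CustomerID, OrderID, ProductID, Qty, UnitPrice, WarehouseID}, the whole schema; {OrderID} is a candidate key.
Closure of {ProductID} is {Category, City, CustomerID, OrderID, ProductID, Qty, UnitPrice, WarehouseID}, the whole schema; {ProductID} is a candidate key.
Closure of {Qty} is {Category, City, CustomerID, OrderID, ProductID, Qty, UnitPrice, WarehouseID}, the whole schema; {Qty} is a candidate key.
These are minimal and exhaustive — every other superkey contains one of them.

{City}, {OrderID}, {ProductID}, {Qty}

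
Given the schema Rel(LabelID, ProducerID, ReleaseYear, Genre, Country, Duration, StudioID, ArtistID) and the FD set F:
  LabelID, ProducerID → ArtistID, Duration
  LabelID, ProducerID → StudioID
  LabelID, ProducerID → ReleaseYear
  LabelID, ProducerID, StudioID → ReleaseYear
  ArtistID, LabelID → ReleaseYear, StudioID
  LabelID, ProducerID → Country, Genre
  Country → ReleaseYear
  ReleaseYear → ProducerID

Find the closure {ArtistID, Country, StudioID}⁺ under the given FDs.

Start with {ArtistID, Country, StudioID}.
Country → ReleaseYear applies; add {ReleaseYear} → now {ArtistID, Country, ReleaseYear, StudioID}.
ReleaseYear → ProducerID applies; add {ProducerID} → now {ArtistID, Country, ProducerID, ReleaseYear, StudioID}.
No further FD applies.

{ArtistID, Country, ProducerID, ReleaseYear, StudioID}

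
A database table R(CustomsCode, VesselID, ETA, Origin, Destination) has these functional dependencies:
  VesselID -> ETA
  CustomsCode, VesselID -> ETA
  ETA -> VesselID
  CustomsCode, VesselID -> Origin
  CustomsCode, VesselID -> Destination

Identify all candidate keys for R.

{CustomsCode, ETA}, {CustomsCode, VesselID}

Attributes never on any right-hand side: {CustomsCode} — every candidate key must contain it.
Closure of {CustomsCode, ETA} is {CustomsCode, Destination, ETA, Origin, VesselID}, the whole schema; {CustomsCode, ETA} is a candidate key.
Closure of {CustomsCode, VesselID} is {CustomsCode, Destination, ETA, Origin, VesselID}, the whole schema; {CustomsCode, VesselID} is a candidate key.
These are minimal and exhaustive — every other superkey contains one of them.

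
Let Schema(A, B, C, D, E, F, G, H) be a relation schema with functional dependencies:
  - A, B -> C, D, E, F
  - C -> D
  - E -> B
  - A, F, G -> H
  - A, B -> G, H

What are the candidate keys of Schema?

{A, B}, {A, E}

{A} never appears on the right of any FD, so every key must include it.
{A, B}⁺ = {A, B, C, D, E, F, G, H}, which is every attribute, so {A, B} is a candidate key.
{A, E}⁺ = {A, B, C, D, E, F, G, H}, which is every attribute, so {A, E} is a candidate key.
These are minimal and exhaustive — every other superkey contains one of them.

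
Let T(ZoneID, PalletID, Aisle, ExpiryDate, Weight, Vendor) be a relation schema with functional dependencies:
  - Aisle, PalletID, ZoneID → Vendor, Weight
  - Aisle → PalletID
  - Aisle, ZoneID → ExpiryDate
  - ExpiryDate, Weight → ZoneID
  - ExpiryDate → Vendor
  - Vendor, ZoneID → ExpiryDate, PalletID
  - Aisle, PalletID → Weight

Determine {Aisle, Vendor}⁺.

{Aisle, PalletID, Vendor, Weight}

Start with {Aisle, Vendor}.
Aisle → PalletID applies; add {PalletID} → now {Aisle, PalletID, Vendor}.
Aisle, PalletID → Weight applies; add {Weight} → now {Aisle, PalletID, Vendor, Weight}.
No further FD applies.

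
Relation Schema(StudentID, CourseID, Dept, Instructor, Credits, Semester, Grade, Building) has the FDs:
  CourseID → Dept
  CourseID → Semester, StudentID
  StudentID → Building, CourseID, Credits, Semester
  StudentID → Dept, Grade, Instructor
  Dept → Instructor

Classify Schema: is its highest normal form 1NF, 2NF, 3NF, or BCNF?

Candidate keys: {CourseID}, {StudentID}. Prime attributes: {CourseID, StudentID}.
For Dept → Instructor we have {Dept}⁺ = {Dept, Instructor}; {Dept} is not a superkey, so BCNF fails.
Dept → Instructor has non-prime {Instructor} on the right and a non-superkey on the left, so 3NF fails.
With only single-attribute keys there can be no partial dependency, so 2NF holds.

2NF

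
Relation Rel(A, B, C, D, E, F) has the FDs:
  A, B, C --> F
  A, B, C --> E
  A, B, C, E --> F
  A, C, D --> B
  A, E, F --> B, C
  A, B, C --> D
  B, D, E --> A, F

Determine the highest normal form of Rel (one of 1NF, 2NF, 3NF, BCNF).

BCNF

Candidate keys: {A, B, C}, {A, C, D}, {A, E, F}, {B, D, E}. Prime attributes: {A, B, C, D, E, F}.
The left-hand side of every FD is a superkey, so BCNF is satisfied.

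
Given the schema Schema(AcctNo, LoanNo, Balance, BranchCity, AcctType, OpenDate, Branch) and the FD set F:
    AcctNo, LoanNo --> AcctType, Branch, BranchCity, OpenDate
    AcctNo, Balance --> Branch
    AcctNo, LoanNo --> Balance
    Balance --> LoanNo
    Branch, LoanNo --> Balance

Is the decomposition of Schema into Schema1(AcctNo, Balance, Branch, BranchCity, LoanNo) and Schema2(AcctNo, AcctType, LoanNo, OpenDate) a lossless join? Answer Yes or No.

Schema1 ∩ Schema2 = {AcctNo, LoanNo}; its closure under F is {AcctNo, AcctType, Balance, Branch, BranchCity, LoanNo, OpenDate}.
Schema1 is contained in that closure, so Schema1 ∩ Schema2 --> Schema1 holds and the join is lossless.

Yes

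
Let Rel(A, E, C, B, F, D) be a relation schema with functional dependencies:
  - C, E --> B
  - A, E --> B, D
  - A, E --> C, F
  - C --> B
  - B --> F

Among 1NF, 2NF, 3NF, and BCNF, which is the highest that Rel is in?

Candidate key: {A, E}. Prime attributes: {A, E}.
C, E --> B breaks BCNF: {C, E}⁺ = {B, C, E, F}, so {C, E} is not a superkey.
C, E --> B determines the non-prime attribute {B} from a non-superkey — 3NF is violated.
No non-prime attribute depends on a proper subset of any candidate key, so 2NF holds.

2NF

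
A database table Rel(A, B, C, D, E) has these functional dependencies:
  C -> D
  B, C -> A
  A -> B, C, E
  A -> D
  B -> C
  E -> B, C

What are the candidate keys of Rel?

{A}, {B}, {E}

{A}⁺ = {A, B, C, D, E}, which is every attribute, so {A} is a candidate key.
{B}⁺ = {A, B, C, D, E}, which is every attribute, so {B} is a candidate key.
{E}⁺ = {A, B, C, D, E}, which is every attribute, so {E} is a candidate key.
These are minimal and exhaustive — every other superkey contains one of them.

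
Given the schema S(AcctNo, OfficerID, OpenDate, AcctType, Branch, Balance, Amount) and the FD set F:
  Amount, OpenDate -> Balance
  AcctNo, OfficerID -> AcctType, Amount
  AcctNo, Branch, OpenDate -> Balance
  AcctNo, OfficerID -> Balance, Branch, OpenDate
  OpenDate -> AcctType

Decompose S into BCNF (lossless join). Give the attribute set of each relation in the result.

{AcctNo, Amount, Branch, OfficerID, OpenDate}; {AcctType, OpenDate}; {Amount, Balance, OpenDate}

Candidate key of the original relation: {AcctNo, OfficerID}.
{AcctNo, AcctType, Amount, Balance, Branch, OfficerID, OpenDate}: {Amount, OpenDate} determines {AcctType, Amount, Balance, OpenDate} here but is not a superkey — split on Amount, OpenDate -> AcctType, Balance, giving {AcctType, Amount, Balance, OpenDate} and {AcctNo, Amount, Branch, OfficerID, OpenDate}.
{AcctType, Amount, Balance, OpenDate}: {OpenDate} determines {AcctType, OpenDate} here but is not a superkey — split on OpenDate -> AcctType, giving {AcctType, OpenDate} and {Amount, Balance, OpenDate}.
{AcctType, OpenDate}: every determinant is a superkey — BCNF.
{Amount, Balance, OpenDate}: every determinant is a superkey — BCNF.
{AcctNo, Amount, Branch, OfficerID, OpenDate}: every determinant is a superkey — BCNF.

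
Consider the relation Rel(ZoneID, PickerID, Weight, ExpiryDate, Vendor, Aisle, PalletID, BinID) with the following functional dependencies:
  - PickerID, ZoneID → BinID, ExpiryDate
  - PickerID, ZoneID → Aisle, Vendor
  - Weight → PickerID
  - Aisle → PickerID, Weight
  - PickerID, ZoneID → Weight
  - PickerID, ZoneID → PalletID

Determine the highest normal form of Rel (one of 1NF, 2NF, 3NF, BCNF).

3NF

Candidate keys: {Aisle, ZoneID}, {PickerID, ZoneID}, {Weight, ZoneID}. Prime attributes: {Aisle, PickerID, Weight, ZoneID}.
Weight → PickerID: {Weight}⁺ = {PickerID, Weight}, which is not all of the attributes, so the left side is not a superkey — BCNF is violated.
But every attribute on its right side ({PickerID}) is prime, and the same holds for every other non-superkey FD, so 3NF still holds.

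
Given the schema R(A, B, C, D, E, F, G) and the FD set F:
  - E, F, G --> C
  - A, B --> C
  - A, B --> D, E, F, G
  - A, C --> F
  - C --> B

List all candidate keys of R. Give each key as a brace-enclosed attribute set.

{A, B}, {A, C}, {A, E, F, G}

Attributes never on any right-hand side: {A} — every candidate key must contain it.
{A, B} is a candidate key since {A, B}⁺ = {A, B, C, D, E, F, G} covers every attribute.
{A, C} is a candidate key since {A, C}⁺ = {A, B, C, D, E, F, G} covers every attribute.
{A, E, F, G} is a candidate key since {A, E, F, G}⁺ = {A, B, C, D, E, F, G} covers every attribute.
No proper subset of any of these is a key, and no other minimal superkey exists.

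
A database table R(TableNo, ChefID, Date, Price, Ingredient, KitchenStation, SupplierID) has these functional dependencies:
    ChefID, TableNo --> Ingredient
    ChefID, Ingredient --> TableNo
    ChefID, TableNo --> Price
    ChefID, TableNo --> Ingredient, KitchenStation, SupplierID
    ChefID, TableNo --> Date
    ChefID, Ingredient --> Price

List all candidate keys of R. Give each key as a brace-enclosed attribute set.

No FD produces {ChefID}, so it must be in every candidate key.
Closure of {ChefID, Ingredient} is {ChefID, Date, Ingredient, KitchenStation, Price, SupplierID, TableNo}, the whole schema; {ChefID, Ingredient} is a candidate key.
Closure of {ChefID, TableNo} is {ChefID, Date, Ingredient, KitchenStation, Price, SupplierID, TableNo}, the whole schema; {ChefID, TableNo} is a candidate key.
Any other superkey properly contains one of these, so there are no further candidate keys.

{ChefID, Ingredient}, {ChefID, TableNo}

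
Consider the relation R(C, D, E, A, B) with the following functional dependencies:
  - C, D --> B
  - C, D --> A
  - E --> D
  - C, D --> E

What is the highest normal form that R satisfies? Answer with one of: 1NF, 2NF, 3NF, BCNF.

Candidate keys: {C, D}, {C, E}. Prime attributes: {C, D, E}.
For E --> D we have {E}⁺ = {D, E}; {E} is not a superkey, so BCNF fails.
But every attribute on its right side ({D}) is prime, and the same holds for every other non-superkey FD, so 3NF still holds.

3NF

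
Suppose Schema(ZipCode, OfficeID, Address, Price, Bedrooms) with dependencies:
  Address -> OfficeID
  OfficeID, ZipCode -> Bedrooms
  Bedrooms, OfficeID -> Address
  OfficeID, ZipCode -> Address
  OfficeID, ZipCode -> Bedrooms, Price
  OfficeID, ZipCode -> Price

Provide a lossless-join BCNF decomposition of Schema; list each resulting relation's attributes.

Candidate keys of the original relation: {Address, ZipCode}, {OfficeID, ZipCode}.
Within {Address, Bedrooms, OfficeID, Price, ZipCode}: {Address}⁺ ∩ {Address, Bedrooms, OfficeID, Price, ZipCode} = {Address, OfficeID}, not the whole set, so Address -> OfficeID violates BCNF; decompose into {Address, OfficeID} and {Address, Bedrooms, Price, ZipCode}.
{Address, OfficeID} has no BCNF violation.
{Address, Bedrooms, Price, ZipCode} has no BCNF violation.

{Address, Bedrooms, Price, ZipCode}; {Address, OfficeID}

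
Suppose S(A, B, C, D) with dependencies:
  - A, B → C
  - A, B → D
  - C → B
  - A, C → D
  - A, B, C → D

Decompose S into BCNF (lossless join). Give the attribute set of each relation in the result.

Candidate keys of the original relation: {A, B}, {A, C}.
{A, B, C, D}: {C} determines {B, C} here but is not a superkey — split on C → B, giving {B, C} and {A, C, D}.
{B, C} has no BCNF violation.
{A, C, D} has no BCNF violation.

{A, C, D}; {B, C}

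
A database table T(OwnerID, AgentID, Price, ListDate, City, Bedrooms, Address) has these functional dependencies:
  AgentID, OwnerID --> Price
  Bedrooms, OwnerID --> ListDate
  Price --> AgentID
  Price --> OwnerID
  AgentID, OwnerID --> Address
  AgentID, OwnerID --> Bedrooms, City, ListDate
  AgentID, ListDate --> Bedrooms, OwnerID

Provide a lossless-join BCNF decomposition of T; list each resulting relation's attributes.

Candidate keys of the original relation: {AgentID, ListDate}, {AgentID, OwnerID}, {Price}.
In {Address, AgentID, Bedrooms, City, ListDate, OwnerID, Price}, {Bedrooms, OwnerID} is not a superkey ({Bedrooms, OwnerID}⁺ restricted to this set is {Bedrooms, ListDate, OwnerID}), so split on Bedrooms, OwnerID --> ListDate into {Bedrooms, ListDate, OwnerID} and {Address, AgentID, Bedrooms, City, OwnerID, Price}.
{Bedrooms, ListDate, OwnerID} is in BCNF.
{Address, AgentID, Bedrooms, City, OwnerID, Price} is in BCNF.

{Address, AgentID, Bedrooms, City, OwnerID, Price}; {Bedrooms, ListDate, OwnerID}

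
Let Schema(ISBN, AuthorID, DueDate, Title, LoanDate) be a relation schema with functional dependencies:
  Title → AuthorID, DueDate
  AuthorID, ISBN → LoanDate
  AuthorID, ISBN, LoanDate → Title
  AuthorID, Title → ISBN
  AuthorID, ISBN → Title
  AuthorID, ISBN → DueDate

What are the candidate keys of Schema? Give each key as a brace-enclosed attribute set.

{Title}⁺ = {AuthorID, DueDate, ISBN, LoanDate, Title}, which is every attribute, so {Title} is a candidate key.
{AuthorID, ISBN}⁺ = {AuthorID, DueDate, ISBN, LoanDate, Title}, which is every attribute, so {AuthorID, ISBN} is a candidate key.
These are minimal and exhaustive — every other superkey contains one of them.

{AuthorID, ISBN}, {Title}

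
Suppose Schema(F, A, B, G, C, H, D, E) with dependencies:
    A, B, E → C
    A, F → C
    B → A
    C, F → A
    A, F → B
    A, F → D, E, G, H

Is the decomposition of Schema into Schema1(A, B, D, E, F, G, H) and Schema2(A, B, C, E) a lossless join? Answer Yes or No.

Schema1 ∩ Schema2 = {A, B, E}; its closure under F is {A, B, C, E}.
Since Schema2 ⊆ {A, B, C, E}, the intersection is a superkey of Schema2; the decomposition is lossless.

Yes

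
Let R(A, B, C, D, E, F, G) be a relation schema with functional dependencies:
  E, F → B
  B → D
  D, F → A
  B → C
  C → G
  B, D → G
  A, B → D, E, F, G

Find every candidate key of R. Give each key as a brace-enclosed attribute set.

{A, B}, {B, F}, {E, F}

{A, B}⁺ = {A, B, C, D, E, F, G} — all of the relation — so {A, B} is a candidate key.
{B, F}⁺ = {A, B, C, D, E, F, G} — all of the relation — so {B, F} is a candidate key.
{E, F}⁺ = {A, B, C, D, E, F, G} — all of the relation — so {E, F} is a candidate key.
No proper subset of any of these is a key, and no other minimal superkey exists.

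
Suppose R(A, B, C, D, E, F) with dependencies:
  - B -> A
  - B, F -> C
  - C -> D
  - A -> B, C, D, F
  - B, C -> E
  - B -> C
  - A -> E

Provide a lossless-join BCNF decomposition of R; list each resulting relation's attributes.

Candidate keys of the original relation: {A}, {B}.
In {A, B, C, D, E, F}, {C} is not a superkey ({C}⁺ restricted to this set is {C, D}), so split on C -> D into {C, D} and {A, B, C, E, F}.
{C, D}: every determinant is a superkey — BCNF.
{A, B, C, E, F}: every determinant is a superkey — BCNF.

{A, B, C, E, F}; {C, D}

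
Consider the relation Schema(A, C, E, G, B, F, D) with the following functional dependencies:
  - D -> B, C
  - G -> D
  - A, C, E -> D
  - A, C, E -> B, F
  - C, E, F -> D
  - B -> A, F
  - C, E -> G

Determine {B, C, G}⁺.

Start with {B, C, G}.
G -> D applies; add {D} → now {B, C, D, G}.
B -> A, F applies; add {A, F} → now {A, B, C, D, F, G}.
No further FD applies.

{A, B, C, D, F, G}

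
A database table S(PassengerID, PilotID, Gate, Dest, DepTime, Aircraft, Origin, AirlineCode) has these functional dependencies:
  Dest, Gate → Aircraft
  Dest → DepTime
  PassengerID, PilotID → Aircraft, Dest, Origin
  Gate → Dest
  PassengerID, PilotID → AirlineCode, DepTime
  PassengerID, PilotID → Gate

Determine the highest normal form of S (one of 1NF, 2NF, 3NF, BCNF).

2NF

Candidate key: {PassengerID, PilotID}. Prime attributes: {PassengerID, PilotID}.
Dest, Gate → Aircraft: {Dest, Gate}⁺ = {Aircraft, DepTime, Dest, Gate}, which is not all of the attributes, so the left side is not a superkey — BCNF is violated.
Dest, Gate → Aircraft determines the non-prime attribute {Aircraft} from a non-superkey — 3NF is violated.
No proper subset of a key has a non-prime attribute in its closure, so there is no partial dependency; 2NF holds.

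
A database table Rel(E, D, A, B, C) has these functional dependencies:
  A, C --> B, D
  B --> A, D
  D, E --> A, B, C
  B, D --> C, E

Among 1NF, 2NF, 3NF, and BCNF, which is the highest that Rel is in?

BCNF

Candidate keys: {A, C}, {B}, {D, E}. Prime attributes: {A, B, C, D, E}.
Every FD has a superkey on the left, so the relation is in BCNF.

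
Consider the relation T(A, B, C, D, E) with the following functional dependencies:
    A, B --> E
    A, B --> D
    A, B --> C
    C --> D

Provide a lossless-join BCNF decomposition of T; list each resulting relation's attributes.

Candidate key of the original relation: {A, B}.
In {A, B, C, D, E}, {C} is not a superkey ({C}⁺ restricted to this set is {C, D}), so split on C --> D into {C, D} and {A, B, C, E}.
{C, D} is in BCNF.
{A, B, C, E} is in BCNF.

{A, B, C, E}; {C, D}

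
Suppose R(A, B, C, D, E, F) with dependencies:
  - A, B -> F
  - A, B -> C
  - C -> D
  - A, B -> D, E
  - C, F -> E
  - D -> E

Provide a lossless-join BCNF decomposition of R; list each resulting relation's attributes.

{A, B, C, F}; {C, D}; {D, E}

Candidate key of the original relation: {A, B}.
{A, B, C, D, E, F}: {C} determines {C, D, E} here but is not a superkey — split on C -> D, E, giving {C, D, E} and {A, B, C, F}.
{C, D, E}: {D} determines {D, E} here but is not a superkey — split on D -> E, giving {D, E} and {C, D}.
{D, E} is in BCNF.
{C, D} is in BCNF.
{A, B, C, F} is in BCNF.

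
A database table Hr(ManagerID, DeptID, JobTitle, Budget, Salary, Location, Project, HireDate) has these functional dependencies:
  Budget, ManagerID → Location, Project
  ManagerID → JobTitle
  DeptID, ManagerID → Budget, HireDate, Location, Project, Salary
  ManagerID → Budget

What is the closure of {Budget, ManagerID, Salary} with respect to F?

{Budget, JobTitle, Location, ManagerID, Project, Salary}

Start with {Budget, ManagerID, Salary}.
Budget, ManagerID → Location, Project applies; add {Location, Project} → now {Budget, Location, ManagerID, Project, Salary}.
ManagerID → JobTitle applies; add {JobTitle} → now {Budget, JobTitle, Location, ManagerID, Project, Salary}.
No further FD applies.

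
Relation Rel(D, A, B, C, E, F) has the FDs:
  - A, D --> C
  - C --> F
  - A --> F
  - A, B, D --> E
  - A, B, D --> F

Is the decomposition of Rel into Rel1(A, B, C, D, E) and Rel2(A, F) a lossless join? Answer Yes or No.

Yes

Common attributes: {A}; their closure is {A, F}.
Since Rel2 ⊆ {A, F}, the intersection is a superkey of Rel2; the decomposition is lossless.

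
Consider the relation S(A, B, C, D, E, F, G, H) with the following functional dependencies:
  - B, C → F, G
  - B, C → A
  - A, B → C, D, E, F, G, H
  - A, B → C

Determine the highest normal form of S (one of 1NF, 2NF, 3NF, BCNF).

Candidate keys: {A, B}, {B, C}. Prime attributes: {A, B, C}.
The left-hand side of every FD is a superkey, so BCNF is satisfied.

BCNF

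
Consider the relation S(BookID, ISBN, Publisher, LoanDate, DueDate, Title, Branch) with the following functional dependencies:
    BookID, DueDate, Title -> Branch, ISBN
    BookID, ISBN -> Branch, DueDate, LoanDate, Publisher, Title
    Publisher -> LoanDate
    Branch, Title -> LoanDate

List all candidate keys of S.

Attributes never on any right-hand side: {BookID} — every candidate key must contain it.
{BookID, ISBN} is a candidate key since {BookID, ISBN}⁺ = {BookID, Branch, DueDate, ISBN, LoanDate, Publisher, Title} covers every attribute.
{BookID, DueDate, Title} is a candidate key since {BookID, DueDate, Title}⁺ = {BookID, Branch, DueDate, ISBN, LoanDate, Publisher, Title} covers every attribute.
These are minimal and exhaustive — every other superkey contains one of them.

{BookID, DueDate, Title}, {BookID, ISBN}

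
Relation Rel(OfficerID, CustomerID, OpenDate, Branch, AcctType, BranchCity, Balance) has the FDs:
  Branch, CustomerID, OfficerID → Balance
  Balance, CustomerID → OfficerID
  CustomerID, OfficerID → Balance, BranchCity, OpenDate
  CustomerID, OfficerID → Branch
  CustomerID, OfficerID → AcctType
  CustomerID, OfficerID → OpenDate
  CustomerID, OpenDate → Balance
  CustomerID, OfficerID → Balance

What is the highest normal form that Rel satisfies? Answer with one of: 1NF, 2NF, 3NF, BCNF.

Candidate keys: {Balance, CustomerID}, {CustomerID, OfficerID}, {CustomerID, OpenDate}. Prime attributes: {Balance, CustomerID, OfficerID, OpenDate}.
The left-hand side of every FD is a superkey, so BCNF is satisfied.

BCNF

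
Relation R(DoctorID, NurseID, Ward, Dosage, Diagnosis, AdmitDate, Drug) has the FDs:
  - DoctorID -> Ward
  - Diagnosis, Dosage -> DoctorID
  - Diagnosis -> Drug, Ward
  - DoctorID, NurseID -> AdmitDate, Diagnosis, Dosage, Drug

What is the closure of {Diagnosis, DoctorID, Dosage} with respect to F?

{Diagnosis, DoctorID, Dosage, Drug, Ward}

Start with {Diagnosis, DoctorID, Dosage}.
DoctorID -> Ward applies; add {Ward} → now {Diagnosis, DoctorID, Dosage, Ward}.
Diagnosis -> Drug, Ward applies; add {Drug} → now {Diagnosis, DoctorID, Dosage, Drug, Ward}.
No further FD applies.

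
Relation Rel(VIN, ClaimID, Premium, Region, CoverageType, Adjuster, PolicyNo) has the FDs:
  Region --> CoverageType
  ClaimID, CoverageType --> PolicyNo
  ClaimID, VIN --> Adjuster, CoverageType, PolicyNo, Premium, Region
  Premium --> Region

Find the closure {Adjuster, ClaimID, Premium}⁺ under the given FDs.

{Adjuster, ClaimID, CoverageType, PolicyNo, Premium, Region}

Start with {Adjuster, ClaimID, Premium}.
Premium --> Region applies; add {Region} → now {Adjuster, ClaimID, Premium, Region}.
Region --> CoverageType applies; add {CoverageType} → now {Adjuster, ClaimID, CoverageType, Premium, Region}.
ClaimID, CoverageType --> PolicyNo applies; add {PolicyNo} → now {Adjuster, ClaimID, CoverageType, PolicyNo, Premium, Region}.
No further FD applies.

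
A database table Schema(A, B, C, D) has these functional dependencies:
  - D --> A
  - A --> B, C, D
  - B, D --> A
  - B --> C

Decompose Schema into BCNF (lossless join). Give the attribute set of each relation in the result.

Candidate keys of the original relation: {A}, {D}.
{A, B, C, D}: {B} determines {B, C} here but is not a superkey — split on B --> C, giving {B, C} and {A, B, D}.
{B, C} has no BCNF violation.
{A, B, D} has no BCNF violation.

{A, B, D}; {B, C}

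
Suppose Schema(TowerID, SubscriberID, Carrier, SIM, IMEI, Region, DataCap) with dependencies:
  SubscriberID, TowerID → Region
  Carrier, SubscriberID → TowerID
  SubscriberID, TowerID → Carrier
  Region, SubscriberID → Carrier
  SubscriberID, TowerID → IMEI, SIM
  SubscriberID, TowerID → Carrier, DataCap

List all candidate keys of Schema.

{Carrier, SubscriberID}, {Region, SubscriberID}, {SubscriberID, TowerID}

Attributes never on any right-hand side: {SubscriberID} — every candidate key must contain it.
{Carrier, SubscriberID} is a candidate key since {Carrier, SubscriberID}⁺ = {Carrier, DataCap, IMEI, Region, SIM, SubscriberID, TowerID} covers every attribute.
{Region, SubscriberID} is a candidate key since {Region, SubscriberID}⁺ = {Carrier, DataCap, IMEI, Region, SIM, SubscriberID, TowerID} covers every attribute.
{SubscriberID, TowerID} is a candidate key since {SubscriberID, TowerID}⁺ = {Carrier, DataCap, IMEI, Region, SIM, SubscriberID, TowerID} covers every attribute.
Any other superkey properly contains one of these, so there are no further candidate keys.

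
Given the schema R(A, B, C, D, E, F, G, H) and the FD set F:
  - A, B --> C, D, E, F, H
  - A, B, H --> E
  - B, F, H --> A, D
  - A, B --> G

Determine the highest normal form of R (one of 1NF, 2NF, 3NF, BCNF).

Candidate keys: {A, B}, {B, F, H}. Prime attributes: {A, B, F, H}.
Every FD has a superkey on the left, so the relation is in BCNF.

BCNF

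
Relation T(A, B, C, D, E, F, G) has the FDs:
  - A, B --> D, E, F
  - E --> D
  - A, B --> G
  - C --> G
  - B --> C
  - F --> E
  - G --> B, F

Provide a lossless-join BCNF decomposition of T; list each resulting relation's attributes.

Candidate keys of the original relation: {A, B}, {A, C}, {A, G}.
In {A, B, C, D, E, F, G}, {E} is not a superkey ({E}⁺ restricted to this set is {D, E}), so split on E --> D into {D, E} and {A, B, C, E, F, G}.
{D, E} is in BCNF.
In {A, B, C, E, F, G}, {C} is not a superkey ({C}⁺ restricted to this set is {B, C, E, F, G}), so split on C --> B, E, F, G into {B, C, E, F, G} and {A, C}.
In {B, C, E, F, G}, {F} is not a superkey ({F}⁺ restricted to this set is {E, F}), so split on F --> E into {E, F} and {B, C, F, G}.
{E, F} is in BCNF.
{B, C, F, G} is in BCNF.
{A, C} is in BCNF.

{A, C}; {B, C, F, G}; {D, E}; {E, F}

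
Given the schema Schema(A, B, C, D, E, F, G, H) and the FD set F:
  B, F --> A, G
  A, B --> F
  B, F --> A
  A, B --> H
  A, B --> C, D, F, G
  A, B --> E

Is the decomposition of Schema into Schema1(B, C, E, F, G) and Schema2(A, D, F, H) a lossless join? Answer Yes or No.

No

Common attributes: {F}; their closure is {F}.
Neither Schema1 nor Schema2 is contained in that closure, so the decomposition is lossy.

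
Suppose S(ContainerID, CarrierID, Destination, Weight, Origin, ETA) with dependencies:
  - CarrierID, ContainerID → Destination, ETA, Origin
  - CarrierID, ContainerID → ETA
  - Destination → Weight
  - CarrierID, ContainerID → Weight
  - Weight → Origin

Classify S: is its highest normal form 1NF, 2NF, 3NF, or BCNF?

Candidate key: {CarrierID, ContainerID}. Prime attributes: {CarrierID, ContainerID}.
Destination → Weight: {Destination}⁺ = {Destination, Origin, Weight}, which is not all of the attributes, so the left side is not a superkey — BCNF is violated.
Because {Weight} is non-prime and the left side of Destination → Weight is not a superkey, the relation is not in 3NF.
No non-prime attribute depends on a proper subset of any candidate key, so 2NF holds.

2NF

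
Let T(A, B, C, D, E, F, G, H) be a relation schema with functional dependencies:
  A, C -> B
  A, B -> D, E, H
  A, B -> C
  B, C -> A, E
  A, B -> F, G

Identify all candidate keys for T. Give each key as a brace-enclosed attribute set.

{A, B}, {A, C}, {B, C}

{A, B}⁺ = {A, B, C, D, E, F, G, H}, which is every attribute, so {A, B} is a candidate key.
{A, C}⁺ = {A, B, C, D, E, F, G, H}, which is every attribute, so {A, C} is a candidate key.
{B, C}⁺ = {A, B, C, D, E, F, G, H}, which is every attribute, so {B, C} is a candidate key.
These are minimal and exhaustive — every other superkey contains one of them.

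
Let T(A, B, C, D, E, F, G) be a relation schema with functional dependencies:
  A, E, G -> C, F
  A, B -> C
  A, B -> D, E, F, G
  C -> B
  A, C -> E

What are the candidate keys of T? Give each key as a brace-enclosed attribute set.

{A, B}, {A, C}, {A, E, G}

{A} never appears on the right of any FD, so every key must include it.
{A, B}⁺ = {A, B, C, D, E, F, G} — all of the relation — so {A, B} is a candidate key.
{A, C}⁺ = {A, B, C, D, E, F, G} — all of the relation — so {A, C} is a candidate key.
{A, E, G}⁺ = {A, B, C, D, E, F, G} — all of the relation — so {A, E, G} is a candidate key.
No proper subset of any of these is a key, and no other minimal superkey exists.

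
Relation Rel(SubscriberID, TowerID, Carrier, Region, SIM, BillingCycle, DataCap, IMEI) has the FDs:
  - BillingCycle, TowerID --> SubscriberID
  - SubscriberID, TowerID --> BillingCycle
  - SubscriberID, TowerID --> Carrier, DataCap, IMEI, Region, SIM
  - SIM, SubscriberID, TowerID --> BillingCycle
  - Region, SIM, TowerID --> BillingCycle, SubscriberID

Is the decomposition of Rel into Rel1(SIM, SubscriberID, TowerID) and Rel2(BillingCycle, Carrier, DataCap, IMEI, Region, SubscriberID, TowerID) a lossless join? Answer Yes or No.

The shared attributes are {SubscriberID, TowerID} and {SubscriberID, TowerID}⁺ = {BillingCycle, Carrier, DataCap, IMEI, Region, SIM, SubscriberID, TowerID}.
Since Rel1 ⊆ {BillingCycle, Carrier, DataCap, IMEI, Region, SIM, SubscriberID, TowerID}, the intersection is a superkey of Rel1; the decomposition is lossless.

Yes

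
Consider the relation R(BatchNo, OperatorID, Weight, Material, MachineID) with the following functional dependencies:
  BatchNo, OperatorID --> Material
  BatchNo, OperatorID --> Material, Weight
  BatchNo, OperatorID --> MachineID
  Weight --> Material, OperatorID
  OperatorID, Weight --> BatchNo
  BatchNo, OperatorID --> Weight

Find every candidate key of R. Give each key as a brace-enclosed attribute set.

{BatchNo, OperatorID}, {Weight}

{Weight}⁺ = {BatchNo, MachineID, Material, OperatorID, Weight} — all of the relation — so {Weight} is a candidate key.
{BatchNo, OperatorID}⁺ = {BatchNo, MachineID, Material, OperatorID, Weight} — all of the relation — so {BatchNo, OperatorID} is a candidate key.
Any other superkey properly contains one of these, so there are no further candidate keys.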